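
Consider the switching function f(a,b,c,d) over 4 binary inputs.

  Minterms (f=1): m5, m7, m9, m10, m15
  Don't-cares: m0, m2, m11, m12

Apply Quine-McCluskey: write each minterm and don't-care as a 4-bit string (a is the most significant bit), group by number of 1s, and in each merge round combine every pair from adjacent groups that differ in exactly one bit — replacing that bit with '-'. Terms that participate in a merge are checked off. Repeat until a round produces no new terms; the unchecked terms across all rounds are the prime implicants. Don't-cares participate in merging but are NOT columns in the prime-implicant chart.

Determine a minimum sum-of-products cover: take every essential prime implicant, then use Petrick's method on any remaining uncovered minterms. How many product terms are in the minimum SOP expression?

4

[col 0] 0000*, 0010*, 0101*, 0111*, 1001*, 1010*, 1011*, 1100, 1111*
[col 1] -010, -111, 00-0, 01-1, 1-11, 10-1, 101-
Prime implicants: -010, -111, 00-0, 01-1, 1-11, 10-1, 101-, 1100
PI chart (minterm → PIs covering it):
  5 | 01-1  (sole → essential)
  7 | -111,01-1
  9 | 10-1  (sole → essential)
  10 | -010,101-
  15 | -111,1-11
Essential prime implicants: 01-1, 10-1
Petrick residual → -010, -111
Minimum SOP uses 4 PIs: b'cd' + bcd + a'bd + ab'd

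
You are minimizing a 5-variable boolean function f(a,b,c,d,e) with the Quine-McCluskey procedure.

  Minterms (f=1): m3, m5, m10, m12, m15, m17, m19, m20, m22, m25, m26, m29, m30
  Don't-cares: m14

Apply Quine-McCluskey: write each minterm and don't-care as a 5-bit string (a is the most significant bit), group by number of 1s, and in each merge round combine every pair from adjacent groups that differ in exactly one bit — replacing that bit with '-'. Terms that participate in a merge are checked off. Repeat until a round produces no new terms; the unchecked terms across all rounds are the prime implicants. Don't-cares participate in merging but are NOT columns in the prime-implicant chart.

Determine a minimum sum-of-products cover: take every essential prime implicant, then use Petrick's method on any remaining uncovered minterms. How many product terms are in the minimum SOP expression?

8

[col 0] 00011*, 00101, 01010*, 01100*, 01110*, 01111*, 10001*, 10011*, 10100*, 10110*, 11001*, 11010*, 11101*, 11110*
[col 1] -0011, -1010*, -1110*, 01-10*, 011-0, 0111-, 1-001, 1-110, 100-1, 101-0, 11-01, 11-10*
[col 2] -1-10
Prime implicants: -0011, -1-10, 00101, 011-0, 0111-, 1-001, 1-110, 100-1, 101-0, 11-01
PI chart (minterm → PIs covering it):
  3 | -0011  (sole → essential)
  5 | 00101  (sole → essential)
  10 | -1-10  (sole → essential)
  12 | 011-0  (sole → essential)
  15 | 0111-  (sole → essential)
  17 | 1-001,100-1
  19 | -0011,100-1
  20 | 101-0  (sole → essential)
  22 | 1-110,101-0
  25 | 1-001,11-01
  26 | -1-10  (sole → essential)
  29 | 11-01  (sole → essential)
  30 | -1-10,1-110
Essential prime implicants: -0011, -1-10, 00101, 011-0, 0111-, 101-0, 11-01
Petrick residual → 1-001
Minimum SOP uses 8 PIs: b'c'de + bde' + a'b'cd'e + a'bce' + a'bcd + ac'd'e + ab'ce' + abd'e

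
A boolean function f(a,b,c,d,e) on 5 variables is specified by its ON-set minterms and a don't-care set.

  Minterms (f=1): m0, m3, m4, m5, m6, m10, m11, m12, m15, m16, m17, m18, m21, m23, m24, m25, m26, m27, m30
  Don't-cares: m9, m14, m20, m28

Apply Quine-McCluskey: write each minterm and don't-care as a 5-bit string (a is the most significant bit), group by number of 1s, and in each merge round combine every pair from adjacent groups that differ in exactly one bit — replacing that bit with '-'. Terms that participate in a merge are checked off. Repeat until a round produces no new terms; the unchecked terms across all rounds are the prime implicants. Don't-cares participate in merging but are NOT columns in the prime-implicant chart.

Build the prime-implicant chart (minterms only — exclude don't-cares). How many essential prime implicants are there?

Round 0: 00000✓ 00011✓ 00100✓ 00101✓ 00110✓ 01001✓ 01010✓ 01011✓ 01100✓ 01110✓ 01111✓ 10000✓ 10001✓ 10010✓ 10100✓ 10101✓ 10111✓ 11000✓ 11001✓ 11010✓ 11011✓ 11100✓ 11110✓
Round 1: -0000✓ -0100✓ -0101✓ -1001✓ -1010✓ -1011✓ -1100✓ -1110✓ 0-011 0-100✓ 0-110✓ 00-00✓ 001-0✓ 0010-✓ 01-10✓ 01-11✓ 010-1✓ 0101-✓ 011-0✓ 0111-✓ 1-000✓ 1-001✓ 1-010✓ 1-100✓ 10-00✓ 10-01✓ 100-0✓ 1000-✓ 101-1 1010-✓ 11-00✓ 11-10✓ 110-0✓ 110-1✓ 1100-✓ 1101-✓ 111-0✓
Round 2: --100 -0-00 -010- -1-10 -10-1 -101- -11-0 0-1-0 01-1- 1--00 1-0-0 1-00- 10-0- 11--0 110--
PIs = {--100, -0-00, -010-, -1-10, -10-1, -101-, -11-0, 0-011, 0-1-0, 01-1-, 1--00, 1-0-0, 1-00-, 10-0-, 101-1, 11--0, 110--}
Coverage chart:
  m0: -0-00 ←essential
  m3: 0-011 ←essential
  m4: --100,-0-00,-010-,0-1-0
  m5: -010- ←essential
  m6: 0-1-0 ←essential
  m10: -1-10,-101-,01-1-
  m11: -10-1,-101-,0-011,01-1-
  m12: --100,-11-0,0-1-0
  m15: 01-1- ←essential
  m16: -0-00,1--00,1-0-0,1-00-,10-0-
  m17: 1-00-,10-0-
  m18: 1-0-0 ←essential
  m21: -010-,10-0-,101-1
  m23: 101-1 ←essential
  m24: 1--00,1-0-0,1-00-,11--0,110--
  m25: -10-1,1-00-,110--
  m26: -1-10,-101-,1-0-0,11--0,110--
  m27: -10-1,-101-,110--
  m30: -1-10,-11-0,11--0
Essential: -0-00, -010-, 0-011, 0-1-0, 01-1-, 1-0-0, 101-1

7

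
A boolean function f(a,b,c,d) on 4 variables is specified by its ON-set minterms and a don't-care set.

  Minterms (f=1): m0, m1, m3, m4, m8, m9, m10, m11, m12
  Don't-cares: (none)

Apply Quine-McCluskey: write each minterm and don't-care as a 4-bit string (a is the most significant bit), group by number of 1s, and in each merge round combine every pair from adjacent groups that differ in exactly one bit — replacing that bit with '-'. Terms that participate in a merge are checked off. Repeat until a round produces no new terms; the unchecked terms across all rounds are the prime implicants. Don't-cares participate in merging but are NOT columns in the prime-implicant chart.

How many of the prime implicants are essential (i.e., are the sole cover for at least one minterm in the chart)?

3

size-2^0 implicants → 0000(✓)  0001(✓)  0011(✓)  0100(✓)  1000(✓)  1001(✓)  1010(✓)  1011(✓)  1100(✓)
size-2^1 implicants → -000(✓)  -001(✓)  -011(✓)  -100(✓)  0-00(✓)  00-1(✓)  000-(✓)  1-00(✓)  10-0(✓)  10-1(✓)  100-(✓)  101-(✓)
size-2^2 implicants → --00  -0-1  -00-  10--
Unchecked terms (primes): --00, -0-1, -00-, 10--
Minterm coverage:
  m0 ⊆ --00,-00-
  m1 ⊆ -0-1,-00-
  m3 ⊆ -0-1 [E]
  m4 ⊆ --00 [E]
  m8 ⊆ --00,-00-,10--
  m9 ⊆ -0-1,-00-,10--
  m10 ⊆ 10-- [E]
  m11 ⊆ -0-1,10--
  m12 ⊆ --00 [E]
E = {--00, -0-1, 10--}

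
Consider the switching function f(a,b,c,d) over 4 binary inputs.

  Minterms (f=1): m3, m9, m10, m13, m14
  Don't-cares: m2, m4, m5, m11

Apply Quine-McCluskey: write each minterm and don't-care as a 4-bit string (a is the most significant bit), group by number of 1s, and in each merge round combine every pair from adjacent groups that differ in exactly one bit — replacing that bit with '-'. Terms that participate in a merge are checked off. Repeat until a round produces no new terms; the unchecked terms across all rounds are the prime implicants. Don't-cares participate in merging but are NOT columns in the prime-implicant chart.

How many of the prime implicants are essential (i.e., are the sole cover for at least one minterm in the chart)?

2

size-2^0 implicants → 0010(✓)  0011(✓)  0100(✓)  0101(✓)  1001(✓)  1010(✓)  1011(✓)  1101(✓)  1110(✓)
size-2^1 implicants → -010(✓)  -011(✓)  -101  001-(✓)  010-  1-01  1-10  10-1  101-(✓)
size-2^2 implicants → -01-
Unchecked terms (primes): -01-, -101, 010-, 1-01, 1-10, 10-1
Minterm coverage:
  m3 ⊆ -01- [E]
  m9 ⊆ 1-01,10-1
  m10 ⊆ -01-,1-10
  m13 ⊆ -101,1-01
  m14 ⊆ 1-10 [E]
E = {-01-, 1-10}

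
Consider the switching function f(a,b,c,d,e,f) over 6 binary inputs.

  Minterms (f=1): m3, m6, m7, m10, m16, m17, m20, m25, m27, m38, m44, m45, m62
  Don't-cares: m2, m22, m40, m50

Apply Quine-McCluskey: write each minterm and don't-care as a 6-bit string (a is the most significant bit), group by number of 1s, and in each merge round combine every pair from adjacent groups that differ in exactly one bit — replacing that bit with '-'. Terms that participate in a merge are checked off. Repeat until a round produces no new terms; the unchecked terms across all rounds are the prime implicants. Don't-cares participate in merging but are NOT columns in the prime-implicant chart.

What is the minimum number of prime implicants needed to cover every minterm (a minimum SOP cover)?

8

size-2^0 implicants → 000010(✓)  000011(✓)  000110(✓)  000111(✓)  001010(✓)  010000(✓)  010001(✓)  010100(✓)  010110(✓)  011001(✓)  011011(✓)  100110(✓)  101000(✓)  101100(✓)  101101(✓)  110010  111110
size-2^1 implicants → -00110  0-0110  00-010  000-10(✓)  000-11(✓)  00001-(✓)  00011-(✓)  01-001  010-00  01000-  0101-0  0110-1  101-00  10110-
size-2^2 implicants → 000-1-
Unchecked terms (primes): -00110, 0-0110, 00-010, 000-1-, 01-001, 010-00, 01000-, 0101-0, 0110-1, 101-00, 10110-, 110010, 111110
Minterm coverage:
  m3 ⊆ 000-1- [E]
  m6 ⊆ -00110,0-0110,000-1-
  m7 ⊆ 000-1- [E]
  m10 ⊆ 00-010 [E]
  m16 ⊆ 010-00,01000-
  m17 ⊆ 01-001,01000-
  m20 ⊆ 010-00,0101-0
  m25 ⊆ 01-001,0110-1
  m27 ⊆ 0110-1 [E]
  m38 ⊆ -00110 [E]
  m44 ⊆ 101-00,10110-
  m45 ⊆ 10110- [E]
  m62 ⊆ 111110 [E]
E = {-00110, 00-010, 000-1-, 0110-1, 10110-, 111110}
Petrick residual → 01-001, 010-00
Cover = b'c'def' + a'b'd'ef' + a'b'c'e + a'bd'e'f + a'bc'e'f' + a'bcd'f + ab'cde' + abcdef'  |cover|=8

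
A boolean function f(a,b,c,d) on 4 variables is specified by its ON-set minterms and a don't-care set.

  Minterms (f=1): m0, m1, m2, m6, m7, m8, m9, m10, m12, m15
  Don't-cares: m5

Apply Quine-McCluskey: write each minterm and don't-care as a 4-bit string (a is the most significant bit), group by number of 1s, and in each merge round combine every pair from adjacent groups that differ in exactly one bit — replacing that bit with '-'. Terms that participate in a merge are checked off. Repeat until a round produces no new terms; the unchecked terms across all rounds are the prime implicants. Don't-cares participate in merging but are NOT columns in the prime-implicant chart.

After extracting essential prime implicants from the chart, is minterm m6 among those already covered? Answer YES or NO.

NO

Round 0: 0000✓ 0001✓ 0010✓ 0101✓ 0110✓ 0111✓ 1000✓ 1001✓ 1010✓ 1100✓ 1111✓
Round 1: -000✓ -001✓ -010✓ -111 0-01 0-10 00-0✓ 000-✓ 01-1 011- 1-00 10-0✓ 100-✓
Round 2: -0-0 -00-
PIs = {-0-0, -00-, -111, 0-01, 0-10, 01-1, 011-, 1-00}
Coverage chart:
  m0: -0-0,-00-
  m1: -00-,0-01
  m2: -0-0,0-10
  m6: 0-10,011-
  m7: -111,01-1,011-
  m8: -0-0,-00-,1-00
  m9: -00- ←essential
  m10: -0-0 ←essential
  m12: 1-00 ←essential
  m15: -111 ←essential
Essential: -0-0, -00-, -111, 1-00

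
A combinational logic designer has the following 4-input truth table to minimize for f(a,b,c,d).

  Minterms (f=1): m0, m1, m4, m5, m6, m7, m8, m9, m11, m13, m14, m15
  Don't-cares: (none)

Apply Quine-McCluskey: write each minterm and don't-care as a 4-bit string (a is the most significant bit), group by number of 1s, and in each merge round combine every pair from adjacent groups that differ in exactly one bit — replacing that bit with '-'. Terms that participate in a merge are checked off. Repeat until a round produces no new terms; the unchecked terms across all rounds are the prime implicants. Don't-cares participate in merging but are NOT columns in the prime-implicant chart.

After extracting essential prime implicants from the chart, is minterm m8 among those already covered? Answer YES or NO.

YES

[col 0] 0000*, 0001*, 0100*, 0101*, 0110*, 0111*, 1000*, 1001*, 1011*, 1101*, 1110*, 1111*
[col 1] -000*, -001*, -101*, -110*, -111*, 0-00*, 0-01*, 000-*, 01-0*, 01-1*, 010-*, 011-*, 1-01*, 1-11*, 10-1*, 100-*, 11-1*, 111-*
[col 2] --01, -00-, -1-1, -11-, 0-0-, 01--, 1--1
Prime implicants: --01, -00-, -1-1, -11-, 0-0-, 01--, 1--1
PI chart (minterm → PIs covering it):
  0 | -00-,0-0-
  1 | --01,-00-,0-0-
  4 | 0-0-,01--
  5 | --01,-1-1,0-0-,01--
  6 | -11-,01--
  7 | -1-1,-11-,01--
  8 | -00-  (sole → essential)
  9 | --01,-00-,1--1
  11 | 1--1  (sole → essential)
  13 | --01,-1-1,1--1
  14 | -11-  (sole → essential)
  15 | -1-1,-11-,1--1
Essential prime implicants: -00-, -11-, 1--1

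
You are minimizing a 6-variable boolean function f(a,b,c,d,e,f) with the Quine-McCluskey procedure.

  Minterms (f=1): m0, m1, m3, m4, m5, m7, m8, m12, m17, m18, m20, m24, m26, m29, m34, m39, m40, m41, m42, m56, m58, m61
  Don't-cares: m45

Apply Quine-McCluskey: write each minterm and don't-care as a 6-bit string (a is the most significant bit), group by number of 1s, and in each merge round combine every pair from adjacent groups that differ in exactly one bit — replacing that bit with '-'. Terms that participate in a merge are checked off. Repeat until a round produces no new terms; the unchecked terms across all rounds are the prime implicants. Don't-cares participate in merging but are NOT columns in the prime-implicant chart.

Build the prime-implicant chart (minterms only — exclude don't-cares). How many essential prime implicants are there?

8

size-2^0 implicants → 000000(✓)  000001(✓)  000011(✓)  000100(✓)  000101(✓)  000111(✓)  001000(✓)  001100(✓)  010001(✓)  010010(✓)  010100(✓)  011000(✓)  011010(✓)  011101(✓)  100010(✓)  100111(✓)  101000(✓)  101001(✓)  101010(✓)  101101(✓)  111000(✓)  111010(✓)  111101(✓)
size-2^1 implicants → -00111  -01000(✓)  -11000(✓)  -11010(✓)  -11101  0-0001  0-0100  0-1000(✓)  00-000(✓)  00-100(✓)  000-00(✓)  000-01(✓)  000-11(✓)  0000-1(✓)  00000-(✓)  0001-1(✓)  00010-(✓)  001-00(✓)  01-010  0110-0(✓)  1-1000(✓)  1-1010(✓)  1-1101  10-010  101-01  1010-0(✓)  10100-  1110-0(✓)
size-2^2 implicants → --1000  -110-0  00--00  000--1  000-0-  1-10-0
Unchecked terms (primes): --1000, -00111, -110-0, -11101, 0-0001, 0-0100, 00--00, 000--1, 000-0-, 01-010, 1-10-0, 1-1101, 10-010, 101-01, 10100-
Minterm coverage:
  m0 ⊆ 00--00,000-0-
  m1 ⊆ 0-0001,000--1,000-0-
  m3 ⊆ 000--1 [E]
  m4 ⊆ 0-0100,00--00,000-0-
  m5 ⊆ 000--1,000-0-
  m7 ⊆ -00111,000--1
  m8 ⊆ --1000,00--00
  m12 ⊆ 00--00 [E]
  m17 ⊆ 0-0001 [E]
  m18 ⊆ 01-010 [E]
  m20 ⊆ 0-0100 [E]
  m24 ⊆ --1000,-110-0
  m26 ⊆ -110-0,01-010
  m29 ⊆ -11101 [E]
  m34 ⊆ 10-010 [E]
  m39 ⊆ -00111 [E]
  m40 ⊆ --1000,1-10-0,10100-
  m41 ⊆ 101-01,10100-
  m42 ⊆ 1-10-0,10-010
  m56 ⊆ --1000,-110-0,1-10-0
  m58 ⊆ -110-0,1-10-0
  m61 ⊆ -11101,1-1101
E = {-00111, -11101, 0-0001, 0-0100, 00--00, 000--1, 01-010, 10-010}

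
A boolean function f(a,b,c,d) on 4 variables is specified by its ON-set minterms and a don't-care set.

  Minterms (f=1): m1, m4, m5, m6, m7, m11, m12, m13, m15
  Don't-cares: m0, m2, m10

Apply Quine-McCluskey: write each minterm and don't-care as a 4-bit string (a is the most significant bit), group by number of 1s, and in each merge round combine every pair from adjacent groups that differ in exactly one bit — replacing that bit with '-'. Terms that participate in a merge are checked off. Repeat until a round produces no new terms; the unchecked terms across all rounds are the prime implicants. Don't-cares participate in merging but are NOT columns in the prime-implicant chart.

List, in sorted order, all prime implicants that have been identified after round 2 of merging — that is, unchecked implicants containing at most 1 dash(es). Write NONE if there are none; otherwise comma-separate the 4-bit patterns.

size-2^0 implicants → 0000(✓)  0001(✓)  0010(✓)  0100(✓)  0101(✓)  0110(✓)  0111(✓)  1010(✓)  1011(✓)  1100(✓)  1101(✓)  1111(✓)
size-2^1 implicants → -010  -100(✓)  -101(✓)  -111(✓)  0-00(✓)  0-01(✓)  0-10(✓)  00-0(✓)  000-(✓)  01-0(✓)  01-1(✓)  010-(✓)  011-(✓)  1-11  101-  11-1(✓)  110-(✓)
size-2^2 implicants → -1-1  -10-  0--0  0-0-  01--
Unchecked terms (primes): -010, -1-1, -10-, 0--0, 0-0-, 01--, 1-11, 101-

-010, 1-11, 101-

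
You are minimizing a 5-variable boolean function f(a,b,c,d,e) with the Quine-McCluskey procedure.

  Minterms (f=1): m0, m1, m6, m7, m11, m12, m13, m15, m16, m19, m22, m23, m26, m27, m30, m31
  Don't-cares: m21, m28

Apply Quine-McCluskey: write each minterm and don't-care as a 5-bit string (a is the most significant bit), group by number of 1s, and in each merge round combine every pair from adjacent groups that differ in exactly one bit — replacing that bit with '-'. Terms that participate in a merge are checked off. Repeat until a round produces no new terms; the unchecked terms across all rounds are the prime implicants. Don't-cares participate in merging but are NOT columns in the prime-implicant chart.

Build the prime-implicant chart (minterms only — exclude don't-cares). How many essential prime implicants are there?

[col 0] 00000*, 00001*, 00110*, 00111*, 01011*, 01100*, 01101*, 01111*, 10000*, 10011*, 10101*, 10110*, 10111*, 11010*, 11011*, 11100*, 11110*, 11111*
[col 1] -0000, -0110*, -0111*, -1011*, -1100, -1111*, 0-111*, 0000-, 0011-*, 01-11*, 011-1, 0110-, 1-011*, 1-110*, 1-111*, 10-11*, 101-1, 1011-*, 11-10*, 11-11*, 1101-*, 111-0, 1111-*
[col 2] --111, -011-, -1-11, 1--11, 1-11-, 11-1-
Prime implicants: --111, -0000, -011-, -1-11, -1100, 0000-, 011-1, 0110-, 1--11, 1-11-, 101-1, 11-1-, 111-0
PI chart (minterm → PIs covering it):
  0 | -0000,0000-
  1 | 0000-  (sole → essential)
  6 | -011-  (sole → essential)
  7 | --111,-011-
  11 | -1-11  (sole → essential)
  12 | -1100,0110-
  13 | 011-1,0110-
  15 | --111,-1-11,011-1
  16 | -0000  (sole → essential)
  19 | 1--11  (sole → essential)
  22 | -011-,1-11-
  23 | --111,-011-,1--11,1-11-,101-1
  26 | 11-1-  (sole → essential)
  27 | -1-11,1--11,11-1-
  30 | 1-11-,11-1-,111-0
  31 | --111,-1-11,1--11,1-11-,11-1-
Essential prime implicants: -0000, -011-, -1-11, 0000-, 1--11, 11-1-

6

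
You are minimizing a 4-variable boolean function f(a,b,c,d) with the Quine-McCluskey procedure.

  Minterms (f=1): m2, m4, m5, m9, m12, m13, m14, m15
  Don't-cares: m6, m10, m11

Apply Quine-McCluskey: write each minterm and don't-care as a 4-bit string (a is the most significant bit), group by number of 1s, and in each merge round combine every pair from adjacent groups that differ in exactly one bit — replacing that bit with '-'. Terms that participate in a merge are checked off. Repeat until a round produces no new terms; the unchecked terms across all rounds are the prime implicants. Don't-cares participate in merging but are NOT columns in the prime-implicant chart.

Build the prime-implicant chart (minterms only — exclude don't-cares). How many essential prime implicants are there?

3

size-2^0 implicants → 0010(✓)  0100(✓)  0101(✓)  0110(✓)  1001(✓)  1010(✓)  1011(✓)  1100(✓)  1101(✓)  1110(✓)  1111(✓)
size-2^1 implicants → -010(✓)  -100(✓)  -101(✓)  -110(✓)  0-10(✓)  01-0(✓)  010-(✓)  1-01(✓)  1-10(✓)  1-11(✓)  10-1(✓)  101-(✓)  11-0(✓)  11-1(✓)  110-(✓)  111-(✓)
size-2^2 implicants → --10  -1-0  -10-  1--1  1-1-  11--
Unchecked terms (primes): --10, -1-0, -10-, 1--1, 1-1-, 11--
Minterm coverage:
  m2 ⊆ --10 [E]
  m4 ⊆ -1-0,-10-
  m5 ⊆ -10- [E]
  m9 ⊆ 1--1 [E]
  m12 ⊆ -1-0,-10-,11--
  m13 ⊆ -10-,1--1,11--
  m14 ⊆ --10,-1-0,1-1-,11--
  m15 ⊆ 1--1,1-1-,11--
E = {--10, -10-, 1--1}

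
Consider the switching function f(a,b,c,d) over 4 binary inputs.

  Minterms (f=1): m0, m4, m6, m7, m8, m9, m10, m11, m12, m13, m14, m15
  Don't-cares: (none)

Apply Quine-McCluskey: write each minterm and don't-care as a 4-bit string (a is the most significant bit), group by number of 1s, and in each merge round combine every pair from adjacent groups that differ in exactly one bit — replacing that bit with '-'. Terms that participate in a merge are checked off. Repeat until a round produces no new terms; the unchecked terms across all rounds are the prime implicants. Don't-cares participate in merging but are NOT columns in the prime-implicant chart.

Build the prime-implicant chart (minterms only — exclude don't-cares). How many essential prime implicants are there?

size-2^0 implicants → 0000(✓)  0100(✓)  0110(✓)  0111(✓)  1000(✓)  1001(✓)  1010(✓)  1011(✓)  1100(✓)  1101(✓)  1110(✓)  1111(✓)
size-2^1 implicants → -000(✓)  -100(✓)  -110(✓)  -111(✓)  0-00(✓)  01-0(✓)  011-(✓)  1-00(✓)  1-01(✓)  1-10(✓)  1-11(✓)  10-0(✓)  10-1(✓)  100-(✓)  101-(✓)  11-0(✓)  11-1(✓)  110-(✓)  111-(✓)
size-2^2 implicants → --00  -1-0  -11-  1--0(✓)  1--1(✓)  1-0-(✓)  1-1-(✓)  10--(✓)  11--(✓)
size-2^3 implicants → 1---
Unchecked terms (primes): --00, -1-0, -11-, 1---
Minterm coverage:
  m0 ⊆ --00 [E]
  m4 ⊆ --00,-1-0
  m6 ⊆ -1-0,-11-
  m7 ⊆ -11- [E]
  m8 ⊆ --00,1---
  m9 ⊆ 1--- [E]
  m10 ⊆ 1--- [E]
  m11 ⊆ 1--- [E]
  m12 ⊆ --00,-1-0,1---
  m13 ⊆ 1--- [E]
  m14 ⊆ -1-0,-11-,1---
  m15 ⊆ -11-,1---
E = {--00, -11-, 1---}

3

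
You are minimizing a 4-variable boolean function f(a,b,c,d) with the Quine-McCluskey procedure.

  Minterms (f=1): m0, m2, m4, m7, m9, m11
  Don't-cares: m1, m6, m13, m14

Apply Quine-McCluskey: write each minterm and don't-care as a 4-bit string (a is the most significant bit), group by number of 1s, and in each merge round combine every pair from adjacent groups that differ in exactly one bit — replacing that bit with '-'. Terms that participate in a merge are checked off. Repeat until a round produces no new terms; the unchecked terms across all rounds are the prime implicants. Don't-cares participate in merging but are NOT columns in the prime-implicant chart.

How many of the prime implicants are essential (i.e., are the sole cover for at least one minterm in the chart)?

3

[col 0] 0000*, 0001*, 0010*, 0100*, 0110*, 0111*, 1001*, 1011*, 1101*, 1110*
[col 1] -001, -110, 0-00*, 0-10*, 00-0*, 000-, 01-0*, 011-, 1-01, 10-1
[col 2] 0--0
Prime implicants: -001, -110, 0--0, 000-, 011-, 1-01, 10-1
PI chart (minterm → PIs covering it):
  0 | 0--0,000-
  2 | 0--0  (sole → essential)
  4 | 0--0  (sole → essential)
  7 | 011-  (sole → essential)
  9 | -001,1-01,10-1
  11 | 10-1  (sole → essential)
Essential prime implicants: 0--0, 011-, 10-1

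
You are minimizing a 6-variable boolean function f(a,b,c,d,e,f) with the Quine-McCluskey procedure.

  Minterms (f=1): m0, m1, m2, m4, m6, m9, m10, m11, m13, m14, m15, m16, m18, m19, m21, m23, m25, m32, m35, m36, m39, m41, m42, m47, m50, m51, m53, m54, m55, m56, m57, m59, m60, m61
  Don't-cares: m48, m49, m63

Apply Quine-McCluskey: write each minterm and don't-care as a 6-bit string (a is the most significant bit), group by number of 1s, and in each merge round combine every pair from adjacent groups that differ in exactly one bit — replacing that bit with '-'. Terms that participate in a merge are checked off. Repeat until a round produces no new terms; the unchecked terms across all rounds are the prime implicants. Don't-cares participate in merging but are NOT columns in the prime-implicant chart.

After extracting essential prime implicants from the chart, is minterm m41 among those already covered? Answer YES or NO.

YES

Round 0: 000000✓ 000001✓ 000010✓ 000100✓ 000110✓ 001001✓ 001010✓ 001011✓ 001101✓ 001110✓ 001111✓ 010000✓ 010010✓ 010011✓ 010101✓ 010111✓ 011001✓ 100000✓ 100011✓ 100100✓ 100111✓ 101001✓ 101010✓ 101111✓ 110000✓ 110001✓ 110010✓ 110011✓ 110101✓ 110110✓ 110111✓ 111000✓ 111001✓ 111011✓ 111100✓ 111101✓ 111111✓
Round 1: -00000✓ -00100✓ -01001✓ -01010 -01111 -10000✓ -10010✓ -10011✓ -10101✓ -10111✓ -11001✓ 0-0000✓ 0-0010✓ 0-1001✓ 00-001 00-010✓ 00-110✓ 000-00✓ 000-10✓ 0000-0✓ 00000- 0001-0✓ 001-01✓ 001-10✓ 001-11✓ 0010-1✓ 00101-✓ 0011-1✓ 00111-✓ 010-11✓ 0100-0✓ 01001-✓ 0101-1✓ 1-0000✓ 1-0011✓ 1-0111✓ 1-1001✓ 1-1111✓ 10-111✓ 100-00✓ 100-11✓ 11-000✓ 11-001✓ 11-011✓ 11-101✓ 11-111✓ 110-01✓ 110-10✓ 110-11✓ 1100-0✓ 1100-1✓ 11000-✓ 11001-✓ 1101-1✓ 11011-✓ 111-00✓ 111-01✓ 111-11✓ 1110-1✓ 11100-✓ 1111-1✓ 11110-✓
Round 2: --0000 --1001 -00-00 -10-11 -100-0 -1001- -101-1 0-00-0 00--10 000--0 001--1 001-1- 1--111 1-0-11 11--01✓ 11--11✓ 11-0-1✓ 11-00- 11-1-1✓ 110--1✓ 110-1- 1100-- 111--1✓ 111-0-
Round 3: 11---1
PIs = {--0000, --1001, -00-00, -01010, -01111, -10-11, -100-0, -1001-, -101-1, 0-00-0, 00--10, 00-001, 000--0, 00000-, 001--1, 001-1-, 1--111, 1-0-11, 11---1, 11-00-, 110-1-, 1100--, 111-0-}
Coverage chart:
  m0: --0000,-00-00,0-00-0,000--0,00000-
  m1: 00-001,00000-
  m2: 0-00-0,00--10,000--0
  m4: -00-00,000--0
  m6: 00--10,000--0
  m9: --1001,00-001,001--1
  m10: -01010,00--10,001-1-
  m11: 001--1,001-1-
  m13: 001--1 ←essential
  m14: 00--10,001-1-
  m15: -01111,001--1,001-1-
  m16: --0000,-100-0,0-00-0
  m18: -100-0,-1001-,0-00-0
  m19: -10-11,-1001-
  m21: -101-1 ←essential
  m23: -10-11,-101-1
  m25: --1001 ←essential
  m32: --0000,-00-00
  m35: 1-0-11 ←essential
  m36: -00-00 ←essential
  m39: 1--111,1-0-11
  m41: --1001 ←essential
  m42: -01010 ←essential
  m47: -01111,1--111
  m50: -100-0,-1001-,110-1-,1100--
  m51: -10-11,-1001-,1-0-11,11---1,110-1-,1100--
  m53: -101-1,11---1
  m54: 110-1- ←essential
  m55: -10-11,-101-1,1--111,1-0-11,11---1,110-1-
  m56: 11-00-,111-0-
  m57: --1001,11---1,11-00-,111-0-
  m59: 11---1 ←essential
  m60: 111-0- ←essential
  m61: 11---1,111-0-
Essential: --1001, -00-00, -01010, -101-1, 001--1, 1-0-11, 11---1, 110-1-, 111-0-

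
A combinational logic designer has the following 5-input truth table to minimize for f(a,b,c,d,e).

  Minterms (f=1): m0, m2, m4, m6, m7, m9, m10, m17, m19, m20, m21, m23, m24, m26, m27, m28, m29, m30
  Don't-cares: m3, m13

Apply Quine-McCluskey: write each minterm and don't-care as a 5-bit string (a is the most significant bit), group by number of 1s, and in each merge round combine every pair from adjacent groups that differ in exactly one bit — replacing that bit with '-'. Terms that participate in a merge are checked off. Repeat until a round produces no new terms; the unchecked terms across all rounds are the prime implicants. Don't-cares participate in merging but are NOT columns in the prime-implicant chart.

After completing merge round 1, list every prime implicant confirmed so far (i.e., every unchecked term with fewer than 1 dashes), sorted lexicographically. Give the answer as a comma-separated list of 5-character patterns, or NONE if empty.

[col 0] 00000*, 00010*, 00011*, 00100*, 00110*, 00111*, 01001*, 01010*, 01101*, 10001*, 10011*, 10100*, 10101*, 10111*, 11000*, 11010*, 11011*, 11100*, 11101*, 11110*
[col 1] -0011*, -0100, -0111*, -1010, -1101, 0-010, 00-00*, 00-10*, 00-11*, 000-0*, 0001-*, 001-0*, 0011-*, 01-01, 1-011, 1-100*, 1-101*, 10-01*, 10-11*, 100-1*, 101-1*, 1010-*, 11-00*, 11-10*, 110-0*, 1101-, 111-0*, 1110-*
[col 2] -0-11, 00--0, 00-1-, 1-10-, 10--1, 11--0
Prime implicants: -0-11, -0100, -1010, -1101, 0-010, 00--0, 00-1-, 01-01, 1-011, 1-10-, 10--1, 11--0, 1101-

NONE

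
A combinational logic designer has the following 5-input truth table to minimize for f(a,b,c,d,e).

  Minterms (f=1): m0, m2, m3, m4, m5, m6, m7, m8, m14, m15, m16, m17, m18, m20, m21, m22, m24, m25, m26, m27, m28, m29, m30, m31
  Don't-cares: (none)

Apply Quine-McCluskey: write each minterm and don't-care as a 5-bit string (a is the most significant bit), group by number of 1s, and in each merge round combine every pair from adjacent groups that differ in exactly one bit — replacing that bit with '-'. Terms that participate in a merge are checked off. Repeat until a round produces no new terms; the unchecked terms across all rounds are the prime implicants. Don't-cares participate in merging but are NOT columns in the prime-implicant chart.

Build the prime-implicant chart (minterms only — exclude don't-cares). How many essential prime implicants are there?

4

size-2^0 implicants → 00000(✓)  00010(✓)  00011(✓)  00100(✓)  00101(✓)  00110(✓)  00111(✓)  01000(✓)  01110(✓)  01111(✓)  10000(✓)  10001(✓)  10010(✓)  10100(✓)  10101(✓)  10110(✓)  11000(✓)  11001(✓)  11010(✓)  11011(✓)  11100(✓)  11101(✓)  11110(✓)  11111(✓)
size-2^1 implicants → -0000(✓)  -0010(✓)  -0100(✓)  -0101(✓)  -0110(✓)  -1000(✓)  -1110(✓)  -1111(✓)  0-000(✓)  0-110(✓)  0-111(✓)  00-00(✓)  00-10(✓)  00-11(✓)  000-0(✓)  0001-(✓)  001-0(✓)  001-1(✓)  0010-(✓)  0011-(✓)  0111-(✓)  1-000(✓)  1-001(✓)  1-010(✓)  1-100(✓)  1-101(✓)  1-110(✓)  10-00(✓)  10-01(✓)  10-10(✓)  100-0(✓)  1000-(✓)  101-0(✓)  1010-(✓)  11-00(✓)  11-01(✓)  11-10(✓)  11-11(✓)  110-0(✓)  110-1(✓)  1100-(✓)  1101-(✓)  111-0(✓)  111-1(✓)  1110-(✓)  1111-(✓)
size-2^2 implicants → --000  --110  -0-00(✓)  -0-10(✓)  -00-0(✓)  -01-0(✓)  -010-  -111-  0-11-  00--0(✓)  00-1-  001--  1--00(✓)  1--01(✓)  1--10(✓)  1-0-0(✓)  1-00-(✓)  1-1-0(✓)  1-10-(✓)  10--0(✓)  10-0-(✓)  11--0(✓)  11--1(✓)  11-0-(✓)  11-1-(✓)  110--(✓)  111--(✓)
size-2^3 implicants → -0--0  1---0  1--0-  11---
Unchecked terms (primes): --000, --110, -0--0, -010-, -111-, 0-11-, 00-1-, 001--, 1---0, 1--0-, 11---
Minterm coverage:
  m0 ⊆ --000,-0--0
  m2 ⊆ -0--0,00-1-
  m3 ⊆ 00-1- [E]
  m4 ⊆ -0--0,-010-,001--
  m5 ⊆ -010-,001--
  m6 ⊆ --110,-0--0,0-11-,00-1-,001--
  m7 ⊆ 0-11-,00-1-,001--
  m8 ⊆ --000 [E]
  m14 ⊆ --110,-111-,0-11-
  m15 ⊆ -111-,0-11-
  m16 ⊆ --000,-0--0,1---0,1--0-
  m17 ⊆ 1--0- [E]
  m18 ⊆ -0--0,1---0
  m20 ⊆ -0--0,-010-,1---0,1--0-
  m21 ⊆ -010-,1--0-
  m22 ⊆ --110,-0--0,1---0
  m24 ⊆ --000,1---0,1--0-,11---
  m25 ⊆ 1--0-,11---
  m26 ⊆ 1---0,11---
  m27 ⊆ 11--- [E]
  m28 ⊆ 1---0,1--0-,11---
  m29 ⊆ 1--0-,11---
  m30 ⊆ --110,-111-,1---0,11---
  m31 ⊆ -111-,11---
E = {--000, 00-1-, 1--0-, 11---}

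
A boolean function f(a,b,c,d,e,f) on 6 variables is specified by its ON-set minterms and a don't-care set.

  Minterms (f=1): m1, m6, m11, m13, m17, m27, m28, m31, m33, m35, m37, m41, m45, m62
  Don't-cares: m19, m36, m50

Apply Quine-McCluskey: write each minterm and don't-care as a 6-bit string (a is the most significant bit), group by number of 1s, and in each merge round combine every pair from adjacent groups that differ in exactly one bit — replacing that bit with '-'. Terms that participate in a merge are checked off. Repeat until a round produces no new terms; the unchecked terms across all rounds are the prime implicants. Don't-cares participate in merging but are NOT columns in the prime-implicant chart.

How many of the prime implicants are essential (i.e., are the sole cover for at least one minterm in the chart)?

8

size-2^0 implicants → 000001(✓)  000110  001011(✓)  001101(✓)  010001(✓)  010011(✓)  011011(✓)  011100  011111(✓)  100001(✓)  100011(✓)  100100(✓)  100101(✓)  101001(✓)  101101(✓)  110010  111110
size-2^1 implicants → -00001  -01101  0-0001  0-1011  01-011  0100-1  011-11  10-001(✓)  10-101(✓)  100-01(✓)  1000-1  10010-  101-01(✓)
size-2^2 implicants → 10--01
Unchecked terms (primes): -00001, -01101, 0-0001, 0-1011, 000110, 01-011, 0100-1, 011-11, 011100, 10--01, 1000-1, 10010-, 110010, 111110
Minterm coverage:
  m1 ⊆ -00001,0-0001
  m6 ⊆ 000110 [E]
  m11 ⊆ 0-1011 [E]
  m13 ⊆ -01101 [E]
  m17 ⊆ 0-0001,0100-1
  m27 ⊆ 0-1011,01-011,011-11
  m28 ⊆ 011100 [E]
  m31 ⊆ 011-11 [E]
  m33 ⊆ -00001,10--01,1000-1
  m35 ⊆ 1000-1 [E]
  m37 ⊆ 10--01,10010-
  m41 ⊆ 10--01 [E]
  m45 ⊆ -01101,10--01
  m62 ⊆ 111110 [E]
E = {-01101, 0-1011, 000110, 011-11, 011100, 10--01, 1000-1, 111110}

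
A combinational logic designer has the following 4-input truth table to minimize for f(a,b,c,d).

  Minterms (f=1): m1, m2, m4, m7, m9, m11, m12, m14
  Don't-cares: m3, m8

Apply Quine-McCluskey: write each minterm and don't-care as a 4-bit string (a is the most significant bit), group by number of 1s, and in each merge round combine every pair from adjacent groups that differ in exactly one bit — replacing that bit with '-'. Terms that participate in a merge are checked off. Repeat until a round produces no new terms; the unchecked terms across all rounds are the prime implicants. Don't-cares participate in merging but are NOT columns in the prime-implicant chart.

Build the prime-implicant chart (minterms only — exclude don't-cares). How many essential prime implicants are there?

Round 0: 0001✓ 0010✓ 0011✓ 0100✓ 0111✓ 1000✓ 1001✓ 1011✓ 1100✓ 1110✓
Round 1: -001✓ -011✓ -100 0-11 00-1✓ 001- 1-00 10-1✓ 100- 11-0
Round 2: -0-1
PIs = {-0-1, -100, 0-11, 001-, 1-00, 100-, 11-0}
Coverage chart:
  m1: -0-1 ←essential
  m2: 001- ←essential
  m4: -100 ←essential
  m7: 0-11 ←essential
  m9: -0-1,100-
  m11: -0-1 ←essential
  m12: -100,1-00,11-0
  m14: 11-0 ←essential
Essential: -0-1, -100, 0-11, 001-, 11-0

5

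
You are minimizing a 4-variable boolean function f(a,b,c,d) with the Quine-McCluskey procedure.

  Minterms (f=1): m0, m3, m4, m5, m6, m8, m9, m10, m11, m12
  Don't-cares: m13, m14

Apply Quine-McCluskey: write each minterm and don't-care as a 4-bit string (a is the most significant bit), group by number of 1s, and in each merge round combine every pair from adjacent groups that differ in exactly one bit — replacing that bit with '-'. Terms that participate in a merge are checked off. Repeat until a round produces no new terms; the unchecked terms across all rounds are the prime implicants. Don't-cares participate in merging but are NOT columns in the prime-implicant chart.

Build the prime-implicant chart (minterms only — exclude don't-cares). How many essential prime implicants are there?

4

[col 0] 0000*, 0011*, 0100*, 0101*, 0110*, 1000*, 1001*, 1010*, 1011*, 1100*, 1101*, 1110*
[col 1] -000*, -011, -100*, -101*, -110*, 0-00*, 01-0*, 010-*, 1-00*, 1-01*, 1-10*, 10-0*, 10-1*, 100-*, 101-*, 11-0*, 110-*
[col 2] --00, -1-0, -10-, 1--0, 1-0-, 10--
Prime implicants: --00, -011, -1-0, -10-, 1--0, 1-0-, 10--
PI chart (minterm → PIs covering it):
  0 | --00  (sole → essential)
  3 | -011  (sole → essential)
  4 | --00,-1-0,-10-
  5 | -10-  (sole → essential)
  6 | -1-0  (sole → essential)
  8 | --00,1--0,1-0-,10--
  9 | 1-0-,10--
  10 | 1--0,10--
  11 | -011,10--
  12 | --00,-1-0,-10-,1--0,1-0-
Essential prime implicants: --00, -011, -1-0, -10-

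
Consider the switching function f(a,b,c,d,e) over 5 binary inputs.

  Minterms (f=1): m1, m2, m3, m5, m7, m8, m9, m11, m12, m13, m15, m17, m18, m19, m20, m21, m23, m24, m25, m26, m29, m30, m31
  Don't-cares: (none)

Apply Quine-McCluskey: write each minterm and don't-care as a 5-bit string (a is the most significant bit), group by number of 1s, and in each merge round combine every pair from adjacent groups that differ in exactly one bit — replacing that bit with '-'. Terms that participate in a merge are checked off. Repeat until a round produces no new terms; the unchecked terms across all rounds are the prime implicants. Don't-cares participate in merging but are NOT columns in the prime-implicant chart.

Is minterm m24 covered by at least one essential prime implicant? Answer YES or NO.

NO

[col 0] 00001*, 00010*, 00011*, 00101*, 00111*, 01000*, 01001*, 01011*, 01100*, 01101*, 01111*, 10001*, 10010*, 10011*, 10100*, 10101*, 10111*, 11000*, 11001*, 11010*, 11101*, 11110*, 11111*
[col 1] -0001*, -0010*, -0011*, -0101*, -0111*, -1000*, -1001*, -1101*, -1111*, 0-001*, 0-011*, 0-101*, 0-111*, 00-01*, 00-11*, 000-1*, 0001-*, 001-1*, 01-00*, 01-01*, 01-11*, 010-1*, 0100-*, 011-1*, 0110-*, 1-001*, 1-010, 1-101*, 1-111*, 10-01*, 10-11*, 100-1*, 1001-*, 101-1*, 1010-, 11-01*, 11-10, 110-0, 1100-*, 111-1*, 1111-
[col 2] --001*, --101*, --111*, -0-01*, -0-11*, -00-1*, -001-, -01-1*, -1-01*, -100-, -11-1*, 0--01*, 0--11*, 0-0-1*, 0-1-1*, 00--1*, 01--1*, 01-0-, 1--01*, 1-1-1*, 10--1*
[col 3] ---01, --1-1, -0--1, 0---1
Prime implicants: ---01, --1-1, -0--1, -001-, -100-, 0---1, 01-0-, 1-010, 1010-, 11-10, 110-0, 1111-
PI chart (minterm → PIs covering it):
  1 | ---01,-0--1,0---1
  2 | -001-  (sole → essential)
  3 | -0--1,-001-,0---1
  5 | ---01,--1-1,-0--1,0---1
  7 | --1-1,-0--1,0---1
  8 | -100-,01-0-
  9 | ---01,-100-,0---1,01-0-
  11 | 0---1  (sole → essential)
  12 | 01-0-  (sole → essential)
  13 | ---01,--1-1,0---1,01-0-
  15 | --1-1,0---1
  17 | ---01,-0--1
  18 | -001-,1-010
  19 | -0--1,-001-
  20 | 1010-  (sole → essential)
  21 | ---01,--1-1,-0--1,1010-
  23 | --1-1,-0--1
  24 | -100-,110-0
  25 | ---01,-100-
  26 | 1-010,11-10,110-0
  29 | ---01,--1-1
  30 | 11-10,1111-
  31 | --1-1,1111-
Essential prime implicants: -001-, 0---1, 01-0-, 1010-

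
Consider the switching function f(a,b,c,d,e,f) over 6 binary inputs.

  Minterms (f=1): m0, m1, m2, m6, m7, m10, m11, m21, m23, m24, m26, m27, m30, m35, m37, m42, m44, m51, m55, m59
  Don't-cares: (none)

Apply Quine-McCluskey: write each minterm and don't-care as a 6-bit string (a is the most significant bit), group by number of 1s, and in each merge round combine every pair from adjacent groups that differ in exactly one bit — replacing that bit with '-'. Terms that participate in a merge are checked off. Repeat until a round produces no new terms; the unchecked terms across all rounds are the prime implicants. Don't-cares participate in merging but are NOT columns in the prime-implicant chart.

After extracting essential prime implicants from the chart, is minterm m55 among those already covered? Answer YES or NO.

NO

Round 0: 000000✓ 000001✓ 000010✓ 000110✓ 000111✓ 001010✓ 001011✓ 010101✓ 010111✓ 011000✓ 011010✓ 011011✓ 011110✓ 100011✓ 100101 101010✓ 101100 110011✓ 110111✓ 111011✓
Round 1: -01010 -10111 -11011 0-0111 0-1010✓ 0-1011✓ 00-010 000-10 0000-0 00000- 00011- 00101-✓ 0101-1 011-10 0110-0 01101-✓ 1-0011 11-011 110-11
Round 2: 0-101-
PIs = {-01010, -10111, -11011, 0-0111, 0-101-, 00-010, 000-10, 0000-0, 00000-, 00011-, 0101-1, 011-10, 0110-0, 1-0011, 100101, 101100, 11-011, 110-11}
Coverage chart:
  m0: 0000-0,00000-
  m1: 00000- ←essential
  m2: 00-010,000-10,0000-0
  m6: 000-10,00011-
  m7: 0-0111,00011-
  m10: -01010,0-101-,00-010
  m11: 0-101- ←essential
  m21: 0101-1 ←essential
  m23: -10111,0-0111,0101-1
  m24: 0110-0 ←essential
  m26: 0-101-,011-10,0110-0
  m27: -11011,0-101-
  m30: 011-10 ←essential
  m35: 1-0011 ←essential
  m37: 100101 ←essential
  m42: -01010 ←essential
  m44: 101100 ←essential
  m51: 1-0011,11-011,110-11
  m55: -10111,110-11
  m59: -11011,11-011
Essential: -01010, 0-101-, 00000-, 0101-1, 011-10, 0110-0, 1-0011, 100101, 101100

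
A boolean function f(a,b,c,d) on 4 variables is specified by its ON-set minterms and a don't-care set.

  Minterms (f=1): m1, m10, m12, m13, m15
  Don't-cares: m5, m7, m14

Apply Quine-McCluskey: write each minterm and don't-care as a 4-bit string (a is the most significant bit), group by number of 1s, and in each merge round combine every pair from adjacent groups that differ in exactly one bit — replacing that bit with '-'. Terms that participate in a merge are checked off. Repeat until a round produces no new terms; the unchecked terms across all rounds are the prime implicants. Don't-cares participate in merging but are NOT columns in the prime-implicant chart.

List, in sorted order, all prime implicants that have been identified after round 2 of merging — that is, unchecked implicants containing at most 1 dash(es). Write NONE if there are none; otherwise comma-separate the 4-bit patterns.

size-2^0 implicants → 0001(✓)  0101(✓)  0111(✓)  1010(✓)  1100(✓)  1101(✓)  1110(✓)  1111(✓)
size-2^1 implicants → -101(✓)  -111(✓)  0-01  01-1(✓)  1-10  11-0(✓)  11-1(✓)  110-(✓)  111-(✓)
size-2^2 implicants → -1-1  11--
Unchecked terms (primes): -1-1, 0-01, 1-10, 11--

0-01, 1-10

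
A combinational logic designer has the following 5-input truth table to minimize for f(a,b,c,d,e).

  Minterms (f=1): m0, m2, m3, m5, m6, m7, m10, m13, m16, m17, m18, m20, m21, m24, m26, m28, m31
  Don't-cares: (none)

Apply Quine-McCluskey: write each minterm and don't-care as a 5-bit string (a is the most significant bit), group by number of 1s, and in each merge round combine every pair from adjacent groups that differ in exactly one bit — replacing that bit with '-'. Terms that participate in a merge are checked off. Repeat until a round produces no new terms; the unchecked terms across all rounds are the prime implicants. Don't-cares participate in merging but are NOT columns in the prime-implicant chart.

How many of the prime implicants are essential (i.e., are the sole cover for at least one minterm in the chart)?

[col 0] 00000*, 00010*, 00011*, 00101*, 00110*, 00111*, 01010*, 01101*, 10000*, 10001*, 10010*, 10100*, 10101*, 11000*, 11010*, 11100*, 11111
[col 1] -0000*, -0010*, -0101, -1010*, 0-010*, 0-101, 00-10*, 00-11*, 000-0*, 0001-*, 001-1, 0011-*, 1-000*, 1-010*, 1-100*, 10-00*, 10-01*, 100-0*, 1000-*, 1010-*, 11-00*, 110-0*
[col 2] --010, -00-0, 00-1-, 1--00, 1-0-0, 10-0-
Prime implicants: --010, -00-0, -0101, 0-101, 00-1-, 001-1, 1--00, 1-0-0, 10-0-, 11111
PI chart (minterm → PIs covering it):
  0 | -00-0  (sole → essential)
  2 | --010,-00-0,00-1-
  3 | 00-1-  (sole → essential)
  5 | -0101,0-101,001-1
  6 | 00-1-  (sole → essential)
  7 | 00-1-,001-1
  10 | --010  (sole → essential)
  13 | 0-101  (sole → essential)
  16 | -00-0,1--00,1-0-0,10-0-
  17 | 10-0-  (sole → essential)
  18 | --010,-00-0,1-0-0
  20 | 1--00,10-0-
  21 | -0101,10-0-
  24 | 1--00,1-0-0
  26 | --010,1-0-0
  28 | 1--00  (sole → essential)
  31 | 11111  (sole → essential)
Essential prime implicants: --010, -00-0, 0-101, 00-1-, 1--00, 10-0-, 11111

7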